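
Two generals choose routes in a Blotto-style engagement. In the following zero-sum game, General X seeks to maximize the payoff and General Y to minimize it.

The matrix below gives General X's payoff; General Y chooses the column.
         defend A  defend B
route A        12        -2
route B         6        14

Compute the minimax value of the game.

Row minima are -2 and 6, so General X's maximin is 6; column maxima are 12 and 14, so General Y's minimax is 12. These differ, so the equilibrium is in mixed strategies.
Let General X play route A with probability p. General Y is indifferent when 12p + 6(1−p) = −2p + 14(1−p), giving p = 4/11.
Let General Y play defend A with probability q. General X is indifferent when 12q − 2(1−q) = 6q + 14(1−q), giving q = 8/11.
The value is 12·(8/11) + (-2)·(3/11) = 90/11.

90/11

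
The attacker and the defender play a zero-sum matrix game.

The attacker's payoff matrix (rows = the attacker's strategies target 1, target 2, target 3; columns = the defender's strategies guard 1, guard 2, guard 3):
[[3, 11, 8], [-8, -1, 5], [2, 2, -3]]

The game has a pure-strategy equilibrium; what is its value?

3

Row minima: 3, -8, -3 → the attacker's maximin is 3.
Column maxima: 3, 11, 8 → the defender's minimax is 3.
They coincide at (target 1, guard 1), so the value is 3.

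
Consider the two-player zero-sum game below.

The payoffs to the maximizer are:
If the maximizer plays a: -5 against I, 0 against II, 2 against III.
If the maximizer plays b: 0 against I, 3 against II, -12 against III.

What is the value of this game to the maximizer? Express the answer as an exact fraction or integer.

Column II is strictly dominated by I for the minimizer (it gives the maximizer more in every row).
The remaining 2×2 game on (a, b) × (I, III) has no saddle point. Let the maximizer play a with probability p; indifference gives −5p = 2p − 12(1−p), so p = 12/19.
Similarly the minimizer's optimal q on I is 14/19, and the value is -5·(14/19) + (2)·(5/19) = -60/19.

-60/19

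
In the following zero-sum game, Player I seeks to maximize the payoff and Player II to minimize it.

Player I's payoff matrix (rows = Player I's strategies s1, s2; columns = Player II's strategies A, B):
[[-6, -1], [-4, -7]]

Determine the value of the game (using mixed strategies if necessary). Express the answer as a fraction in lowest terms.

-19/4

Row minima are -6 and -7, so Player I's maximin is -6; column maxima are -4 and -1, so Player II's minimax is -4. These differ, so the equilibrium is in mixed strategies.
Let Player I play s1 with probability p. Player II is indifferent when −6p − 4(1−p) = −p − 7(1−p), giving p = 3/8.
Let Player II play A with probability q. Player I is indifferent when −6q − (1−q) = −4q − 7(1−q), giving q = 3/4.
The value is -6·(3/4) + (-1)·(1/4) = -19/4.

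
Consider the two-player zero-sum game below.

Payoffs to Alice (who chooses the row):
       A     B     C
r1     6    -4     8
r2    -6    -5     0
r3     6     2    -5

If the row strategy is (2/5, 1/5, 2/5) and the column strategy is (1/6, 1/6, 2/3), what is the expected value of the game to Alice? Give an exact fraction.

Against (1/6, 1/6, 2/3), each row's expected payoff is r1: 17/3; r2: -11/6; r3: -2.
Taking the (2/5, 1/5, 2/5)-weighted average: (2/5)·(17/3) + (1/5)·(-11/6) + (2/5)·(-2) = 11/10.

11/10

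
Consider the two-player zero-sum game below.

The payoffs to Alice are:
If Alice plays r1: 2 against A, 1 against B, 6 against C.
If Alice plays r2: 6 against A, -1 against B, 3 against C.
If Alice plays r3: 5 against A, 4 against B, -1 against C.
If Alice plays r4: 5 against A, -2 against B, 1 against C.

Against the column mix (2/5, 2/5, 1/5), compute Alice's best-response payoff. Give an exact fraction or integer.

r1: (2)·(2/5) + (1)·(2/5) + (6)·(1/5) = 12/5.
r2: (6)·(2/5) + (-1)·(2/5) + (3)·(1/5) = 13/5.
r3: (5)·(2/5) + (4)·(2/5) + (-1)·(1/5) = 17/5.
r4: (5)·(2/5) + (-2)·(2/5) + (1)·(1/5) = 7/5.
The best pure response is r3 with expected payoff 17/5.

17/5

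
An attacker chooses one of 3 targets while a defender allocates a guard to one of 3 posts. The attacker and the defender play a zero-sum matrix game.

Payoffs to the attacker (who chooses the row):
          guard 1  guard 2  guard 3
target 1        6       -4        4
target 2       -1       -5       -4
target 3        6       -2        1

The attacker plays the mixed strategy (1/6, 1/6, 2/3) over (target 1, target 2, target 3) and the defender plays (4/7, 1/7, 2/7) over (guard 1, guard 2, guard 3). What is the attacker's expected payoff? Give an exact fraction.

107/42

Against (4/7, 1/7, 2/7), each row's expected payoff is target 1: 4; target 2: -17/7; target 3: 24/7.
Taking the (1/6, 1/6, 2/3)-weighted average: (1/6)·(4) + (1/6)·(-17/7) + (2/3)·(24/7) = 107/42.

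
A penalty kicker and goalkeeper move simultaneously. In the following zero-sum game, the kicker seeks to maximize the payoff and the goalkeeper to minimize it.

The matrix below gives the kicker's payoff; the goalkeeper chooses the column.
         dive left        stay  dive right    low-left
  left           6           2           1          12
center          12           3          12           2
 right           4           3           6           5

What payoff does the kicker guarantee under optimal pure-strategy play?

3

Row minima: 1, 2, 3 → the kicker's maximin is 3.
Column maxima: 12, 3, 12, 12 → the goalkeeper's minimax is 3.
They coincide at (right, stay), so the value is 3.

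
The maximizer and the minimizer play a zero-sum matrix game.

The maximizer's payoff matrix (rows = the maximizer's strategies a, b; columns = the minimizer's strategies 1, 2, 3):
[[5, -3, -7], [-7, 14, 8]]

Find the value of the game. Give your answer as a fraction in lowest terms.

Column 2 is strictly dominated by 3 for the minimizer (it gives the maximizer more in every row).
The remaining 2×2 game on (a, b) × (1, 3) has no saddle point. Let the maximizer play a with probability p; indifference gives 5p − 7(1−p) = −7p + 8(1−p), so p = 5/9.
Similarly the minimizer's optimal q on 1 is 5/9, and the value is 5·(5/9) + (-7)·(4/9) = -1/3.

-1/3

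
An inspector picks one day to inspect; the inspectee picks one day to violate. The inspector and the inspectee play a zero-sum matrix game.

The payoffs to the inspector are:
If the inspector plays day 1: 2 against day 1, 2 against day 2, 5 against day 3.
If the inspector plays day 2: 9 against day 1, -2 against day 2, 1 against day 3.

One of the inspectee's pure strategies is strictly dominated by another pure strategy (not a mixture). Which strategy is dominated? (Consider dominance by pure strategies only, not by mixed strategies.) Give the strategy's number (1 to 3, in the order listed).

3

The inspectee prefers columns that give the inspector less. Compare day 3 with day 2: 2 < 5, -2 < 1.
So day 2 strictly dominates day 3 for the inspectee; day 3 is strictly dominated.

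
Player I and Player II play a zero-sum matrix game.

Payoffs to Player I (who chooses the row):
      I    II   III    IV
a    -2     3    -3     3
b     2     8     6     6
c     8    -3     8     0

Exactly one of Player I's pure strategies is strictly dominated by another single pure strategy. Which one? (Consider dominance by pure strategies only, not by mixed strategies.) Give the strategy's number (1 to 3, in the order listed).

1

Compare a with b: 2 > -2, 8 > 3, 6 > -3, 6 > 3.
So b strictly dominates a for Player I; a is strictly dominated.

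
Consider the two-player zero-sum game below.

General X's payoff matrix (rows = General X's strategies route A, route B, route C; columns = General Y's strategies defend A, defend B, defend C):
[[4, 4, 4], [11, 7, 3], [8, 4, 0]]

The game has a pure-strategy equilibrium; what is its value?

Row minima: 4, 3, 0 → General X's maximin is 4.
Column maxima: 11, 7, 4 → General Y's minimax is 4.
They coincide at (route A, defend C), so the value is 4.

4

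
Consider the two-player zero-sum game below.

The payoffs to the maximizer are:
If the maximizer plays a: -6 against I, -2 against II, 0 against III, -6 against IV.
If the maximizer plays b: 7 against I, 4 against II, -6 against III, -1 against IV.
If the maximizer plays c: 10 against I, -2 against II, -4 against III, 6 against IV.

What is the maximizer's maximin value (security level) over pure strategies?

-4

The worst-case payoff for each row is a: -6, b: -6, c: -4.
The best of these is -4.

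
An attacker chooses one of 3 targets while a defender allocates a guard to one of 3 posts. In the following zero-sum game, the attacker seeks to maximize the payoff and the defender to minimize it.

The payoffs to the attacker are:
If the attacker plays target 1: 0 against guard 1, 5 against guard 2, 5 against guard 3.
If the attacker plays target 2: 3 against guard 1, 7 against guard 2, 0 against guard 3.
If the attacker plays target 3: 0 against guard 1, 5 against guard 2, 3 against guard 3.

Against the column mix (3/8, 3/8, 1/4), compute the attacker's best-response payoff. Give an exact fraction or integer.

15/4

target 1: (0)·(3/8) + (5)·(3/8) + (5)·(1/4) = 25/8.
target 2: (3)·(3/8) + (7)·(3/8) + (0)·(1/4) = 15/4.
target 3: (0)·(3/8) + (5)·(3/8) + (3)·(1/4) = 21/8.
The best pure response is target 2 with expected payoff 15/4.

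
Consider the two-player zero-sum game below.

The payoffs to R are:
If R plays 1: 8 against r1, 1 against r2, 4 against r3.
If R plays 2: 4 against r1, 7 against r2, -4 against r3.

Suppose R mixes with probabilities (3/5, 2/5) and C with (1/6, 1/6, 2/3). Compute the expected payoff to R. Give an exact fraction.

13/6

Against (1/6, 1/6, 2/3), each row's expected payoff is 1: 25/6; 2: -5/6.
Taking the (3/5, 2/5)-weighted average: (3/5)·(25/6) + (2/5)·(-5/6) = 13/6.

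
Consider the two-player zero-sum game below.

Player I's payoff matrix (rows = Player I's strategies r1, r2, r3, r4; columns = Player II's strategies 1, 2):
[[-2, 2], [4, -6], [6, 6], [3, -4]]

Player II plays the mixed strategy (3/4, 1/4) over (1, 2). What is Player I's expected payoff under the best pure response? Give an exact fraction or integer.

6

r1: (-2)·(3/4) + (2)·(1/4) = -1.
r2: (4)·(3/4) + (-6)·(1/4) = 3/2.
r3: (6)·(3/4) + (6)·(1/4) = 6.
r4: (3)·(3/4) + (-4)·(1/4) = 5/4.
The best pure response is r3 with expected payoff 6.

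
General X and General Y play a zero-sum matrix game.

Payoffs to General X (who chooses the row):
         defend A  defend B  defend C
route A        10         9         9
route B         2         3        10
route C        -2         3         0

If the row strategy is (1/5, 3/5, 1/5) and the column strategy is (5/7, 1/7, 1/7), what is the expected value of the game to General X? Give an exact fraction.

26/7

Against (5/7, 1/7, 1/7), each row's expected payoff is route A: 68/7; route B: 23/7; route C: -1.
Taking the (1/5, 3/5, 1/5)-weighted average: (1/5)·(68/7) + (3/5)·(23/7) + (1/5)·(-1) = 26/7.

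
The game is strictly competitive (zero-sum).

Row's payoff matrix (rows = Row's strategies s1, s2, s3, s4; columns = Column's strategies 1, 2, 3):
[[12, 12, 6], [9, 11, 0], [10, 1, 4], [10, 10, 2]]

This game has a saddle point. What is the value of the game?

6

Row minima: 6, 0, 1, 2 → Row's maximin is 6.
Column maxima: 12, 12, 6 → Column's minimax is 6.
They coincide at (s1, 3), so the value is 6.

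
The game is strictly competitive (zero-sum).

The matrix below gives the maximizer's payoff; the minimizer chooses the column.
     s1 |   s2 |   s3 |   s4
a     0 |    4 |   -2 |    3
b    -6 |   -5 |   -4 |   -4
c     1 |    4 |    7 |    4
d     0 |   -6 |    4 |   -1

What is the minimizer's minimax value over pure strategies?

The worst case (largest entry) in each column is s1: 1, s2: 4, s3: 7, s4: 4.
The best (smallest) of these is 1.

1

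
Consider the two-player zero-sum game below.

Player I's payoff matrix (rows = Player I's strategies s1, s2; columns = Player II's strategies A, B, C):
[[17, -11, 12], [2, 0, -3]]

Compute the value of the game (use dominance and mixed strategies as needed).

-33/26

Column A is strictly dominated by C for Player II (it gives Player I more in every row).
The remaining 2×2 game on (s1, s2) × (B, C) has no saddle point. Let Player I play s1 with probability p; indifference gives −11p = 12p − 3(1−p), so p = 3/26.
Similarly Player II's optimal q on B is 15/26, and the value is -11·(15/26) + (12)·(11/26) = -33/26.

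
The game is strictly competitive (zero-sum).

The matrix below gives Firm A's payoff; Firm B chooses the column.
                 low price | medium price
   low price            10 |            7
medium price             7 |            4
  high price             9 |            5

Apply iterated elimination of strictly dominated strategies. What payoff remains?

7

Row medium price is strictly dominated by row low price (10>7, 7>4); eliminate medium price.
Row high price is strictly dominated by row low price (10>9, 7>5); eliminate high price.
Column low price is strictly dominated by medium price for Firm B (7<10); eliminate low price.
Only (low price, medium price) remains, with payoff 7.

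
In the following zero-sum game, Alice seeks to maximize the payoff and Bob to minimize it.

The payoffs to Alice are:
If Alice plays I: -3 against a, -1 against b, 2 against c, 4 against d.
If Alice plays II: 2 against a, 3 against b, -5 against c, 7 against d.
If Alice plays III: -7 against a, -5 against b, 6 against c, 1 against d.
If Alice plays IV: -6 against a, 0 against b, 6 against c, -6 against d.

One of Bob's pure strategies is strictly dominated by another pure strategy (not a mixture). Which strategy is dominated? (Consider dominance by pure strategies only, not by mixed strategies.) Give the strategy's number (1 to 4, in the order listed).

2

Bob prefers columns that give Alice less. Compare b with a: -3 < -1, 2 < 3, -7 < -5, -6 < 0.
So a strictly dominates b for Bob; b is strictly dominated.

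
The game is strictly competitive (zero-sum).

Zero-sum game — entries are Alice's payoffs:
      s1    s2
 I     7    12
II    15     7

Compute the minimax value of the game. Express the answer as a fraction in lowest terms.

131/13

Row minima are 7 and 7, so Alice's maximin is 7; column maxima are 15 and 12, so Bob's minimax is 12. These differ, so the equilibrium is in mixed strategies.
Let Alice play I with probability p. Bob is indifferent when 7p + 15(1−p) = 12p + 7(1−p), giving p = 8/13.
Let Bob play s1 with probability q. Alice is indifferent when 7q + 12(1−q) = 15q + 7(1−q), giving q = 5/13.
The value is 7·(5/13) + (12)·(8/13) = 131/13.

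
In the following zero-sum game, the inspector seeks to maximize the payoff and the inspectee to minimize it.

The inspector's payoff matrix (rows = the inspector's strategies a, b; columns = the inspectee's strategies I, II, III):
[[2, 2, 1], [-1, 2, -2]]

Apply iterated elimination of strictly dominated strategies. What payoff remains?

1

Column II is strictly dominated by III for the inspectee (1<2, -2<2); eliminate II.
Column I is strictly dominated by III for the inspectee (1<2, -2<-1); eliminate I.
Row b is strictly dominated by row a (1>-2); eliminate b.
Only (a, III) remains, with payoff 1.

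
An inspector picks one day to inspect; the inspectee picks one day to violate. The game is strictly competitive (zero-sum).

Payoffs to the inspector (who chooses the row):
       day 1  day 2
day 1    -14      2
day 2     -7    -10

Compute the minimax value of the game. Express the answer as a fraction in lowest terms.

Row minima are -14 and -10, so the inspector's maximin is -10; column maxima are -7 and 2, so the inspectee's minimax is -7. These differ, so the equilibrium is in mixed strategies.
Let the inspector play day 1 with probability p. The inspectee is indifferent when −14p − 7(1−p) = 2p − 10(1−p), giving p = 3/19.
Let the inspectee play day 1 with probability q. The inspector is indifferent when −14q + 2(1−q) = −7q − 10(1−q), giving q = 12/19.
The value is -14·(12/19) + (2)·(7/19) = -154/19.

-154/19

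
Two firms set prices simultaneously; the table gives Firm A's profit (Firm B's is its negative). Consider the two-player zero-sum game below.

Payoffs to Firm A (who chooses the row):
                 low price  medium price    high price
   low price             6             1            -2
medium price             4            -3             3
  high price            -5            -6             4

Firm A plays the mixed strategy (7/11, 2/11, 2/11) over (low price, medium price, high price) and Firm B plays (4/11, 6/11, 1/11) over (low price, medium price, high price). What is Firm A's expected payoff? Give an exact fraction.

Against (4/11, 6/11, 1/11), each row's expected payoff is low price: 28/11; medium price: 1/11; high price: -52/11.
Taking the (7/11, 2/11, 2/11)-weighted average: (7/11)·(28/11) + (2/11)·(1/11) + (2/11)·(-52/11) = 94/121.

94/121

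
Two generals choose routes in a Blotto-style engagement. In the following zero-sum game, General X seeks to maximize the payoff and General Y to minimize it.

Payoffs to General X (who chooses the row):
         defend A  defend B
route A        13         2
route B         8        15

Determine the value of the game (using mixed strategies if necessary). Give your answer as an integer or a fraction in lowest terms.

Row minima are 2 and 8, so General X's maximin is 8; column maxima are 13 and 15, so General Y's minimax is 13. These differ, so the equilibrium is in mixed strategies.
Let General X play route A with probability p. General Y is indifferent when 13p + 8(1−p) = 2p + 15(1−p), giving p = 7/18.
Let General Y play defend A with probability q. General X is indifferent when 13q + 2(1−q) = 8q + 15(1−q), giving q = 13/18.
The value is 13·(13/18) + (2)·(5/18) = 179/18.

179/18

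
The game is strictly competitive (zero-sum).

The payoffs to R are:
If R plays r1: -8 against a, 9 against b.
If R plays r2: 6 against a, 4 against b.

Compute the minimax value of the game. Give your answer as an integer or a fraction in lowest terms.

Row minima are -8 and 4, so R's maximin is 4; column maxima are 6 and 9, so C's minimax is 6. These differ, so the equilibrium is in mixed strategies.
Let R play r1 with probability p. C is indifferent when −8p + 6(1−p) = 9p + 4(1−p), giving p = 2/19.
Let C play a with probability q. R is indifferent when −8q + 9(1−q) = 6q + 4(1−q), giving q = 5/19.
The value is -8·(5/19) + (9)·(14/19) = 86/19.

86/19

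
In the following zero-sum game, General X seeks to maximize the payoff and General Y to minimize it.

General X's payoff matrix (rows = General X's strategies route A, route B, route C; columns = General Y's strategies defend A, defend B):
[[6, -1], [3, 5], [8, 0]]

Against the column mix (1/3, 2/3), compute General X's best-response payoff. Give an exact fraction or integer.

13/3

route A: (6)·(1/3) + (-1)·(2/3) = 4/3.
route B: (3)·(1/3) + (5)·(2/3) = 13/3.
route C: (8)·(1/3) + (0)·(2/3) = 8/3.
The best pure response is route B with expected payoff 13/3.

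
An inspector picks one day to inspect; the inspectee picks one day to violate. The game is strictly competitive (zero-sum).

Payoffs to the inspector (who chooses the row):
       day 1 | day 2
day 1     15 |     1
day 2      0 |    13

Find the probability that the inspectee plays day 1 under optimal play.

4/9

Row minima are 1 and 0, so the inspector's maximin is 1; column maxima are 15 and 13, so the inspectee's minimax is 13. These differ, so the equilibrium is in mixed strategies.
Let the inspectee play day 1 with probability q. The inspector is indifferent when 15q + (1−q) = 13(1−q), giving q = 4/9.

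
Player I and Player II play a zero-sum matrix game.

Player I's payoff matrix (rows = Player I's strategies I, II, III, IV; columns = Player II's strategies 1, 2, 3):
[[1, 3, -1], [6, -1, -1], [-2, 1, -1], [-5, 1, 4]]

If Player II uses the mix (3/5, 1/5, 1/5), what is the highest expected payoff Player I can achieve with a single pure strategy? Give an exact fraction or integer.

I: (1)·(3/5) + (3)·(1/5) + (-1)·(1/5) = 1.
II: (6)·(3/5) + (-1)·(1/5) + (-1)·(1/5) = 16/5.
III: (-2)·(3/5) + (1)·(1/5) + (-1)·(1/5) = -6/5.
IV: (-5)·(3/5) + (1)·(1/5) + (4)·(1/5) = -2.
The best pure response is II with expected payoff 16/5.

16/5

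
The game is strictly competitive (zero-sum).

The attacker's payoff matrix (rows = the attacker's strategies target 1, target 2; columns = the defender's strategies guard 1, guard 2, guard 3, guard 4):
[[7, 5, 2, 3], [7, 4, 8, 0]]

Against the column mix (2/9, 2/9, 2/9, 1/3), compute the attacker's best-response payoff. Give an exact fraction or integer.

target 1: (7)·(2/9) + (5)·(2/9) + (2)·(2/9) + (3)·(1/3) = 37/9.
target 2: (7)·(2/9) + (4)·(2/9) + (8)·(2/9) + (0)·(1/3) = 38/9.
The best pure response is target 2 with expected payoff 38/9.

38/9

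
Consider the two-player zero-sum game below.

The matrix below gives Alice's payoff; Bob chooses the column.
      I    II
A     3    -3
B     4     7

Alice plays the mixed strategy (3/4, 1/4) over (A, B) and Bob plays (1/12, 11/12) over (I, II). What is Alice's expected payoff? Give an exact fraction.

Against (1/12, 11/12), each row's expected payoff is A: -5/2; B: 27/4.
Taking the (3/4, 1/4)-weighted average: (3/4)·(-5/2) + (1/4)·(27/4) = -3/16.

-3/16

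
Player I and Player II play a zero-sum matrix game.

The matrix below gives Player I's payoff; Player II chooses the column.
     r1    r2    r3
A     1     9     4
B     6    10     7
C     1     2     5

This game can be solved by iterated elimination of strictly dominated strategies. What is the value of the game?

6

Column r3 is strictly dominated by r1 for Player II (1<4, 6<7, 1<5); eliminate r3.
Column r2 is strictly dominated by r1 for Player II (1<9, 6<10, 1<2); eliminate r2.
Row C is strictly dominated by row B (6>1); eliminate C.
Row A is strictly dominated by row B (6>1); eliminate A.
Only (B, r1) remains, with payoff 6.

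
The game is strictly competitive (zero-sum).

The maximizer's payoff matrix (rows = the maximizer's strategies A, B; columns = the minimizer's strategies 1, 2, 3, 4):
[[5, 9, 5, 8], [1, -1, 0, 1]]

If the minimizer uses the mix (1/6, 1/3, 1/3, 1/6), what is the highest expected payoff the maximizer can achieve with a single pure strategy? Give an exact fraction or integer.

41/6

A: (5)·(1/6) + (9)·(1/3) + (5)·(1/3) + (8)·(1/6) = 41/6.
B: (1)·(1/6) + (-1)·(1/3) + (0)·(1/3) + (1)·(1/6) = 0.
The best pure response is A with expected payoff 41/6.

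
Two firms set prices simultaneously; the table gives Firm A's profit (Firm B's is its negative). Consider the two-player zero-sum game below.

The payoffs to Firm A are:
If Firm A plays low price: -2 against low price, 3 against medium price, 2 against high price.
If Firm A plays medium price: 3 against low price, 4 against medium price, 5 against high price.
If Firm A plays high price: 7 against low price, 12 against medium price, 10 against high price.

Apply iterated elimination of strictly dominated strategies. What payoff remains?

Row low price is strictly dominated by row medium price (3>-2, 4>3, 5>2); eliminate low price.
Row medium price is strictly dominated by row high price (7>3, 12>4, 10>5); eliminate medium price.
Column medium price is strictly dominated by low price for Firm B (7<12); eliminate medium price.
Column high price is strictly dominated by low price for Firm B (7<10); eliminate high price.
Only (high price, low price) remains, with payoff 7.

7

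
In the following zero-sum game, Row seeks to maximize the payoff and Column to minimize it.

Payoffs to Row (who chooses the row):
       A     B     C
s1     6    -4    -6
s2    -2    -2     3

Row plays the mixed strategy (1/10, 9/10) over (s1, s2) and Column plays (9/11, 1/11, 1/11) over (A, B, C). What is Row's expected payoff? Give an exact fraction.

Against (9/11, 1/11, 1/11), each row's expected payoff is s1: 4; s2: -17/11.
Taking the (1/10, 9/10)-weighted average: (1/10)·(4) + (9/10)·(-17/11) = -109/110.

-109/110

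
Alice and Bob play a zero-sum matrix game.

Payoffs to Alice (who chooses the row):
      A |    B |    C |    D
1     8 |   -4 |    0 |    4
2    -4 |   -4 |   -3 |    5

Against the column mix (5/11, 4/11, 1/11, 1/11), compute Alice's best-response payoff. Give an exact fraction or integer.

28/11

1: (8)·(5/11) + (-4)·(4/11) + (0)·(1/11) + (4)·(1/11) = 28/11.
2: (-4)·(5/11) + (-4)·(4/11) + (-3)·(1/11) + (5)·(1/11) = -34/11.
The best pure response is 1 with expected payoff 28/11.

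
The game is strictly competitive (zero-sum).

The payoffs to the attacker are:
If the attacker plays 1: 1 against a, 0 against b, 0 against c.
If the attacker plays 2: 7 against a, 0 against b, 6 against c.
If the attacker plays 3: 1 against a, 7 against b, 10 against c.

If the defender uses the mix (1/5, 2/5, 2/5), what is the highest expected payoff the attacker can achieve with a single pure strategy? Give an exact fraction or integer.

7

1: (1)·(1/5) + (0)·(2/5) + (0)·(2/5) = 1/5.
2: (7)·(1/5) + (0)·(2/5) + (6)·(2/5) = 19/5.
3: (1)·(1/5) + (7)·(2/5) + (10)·(2/5) = 7.
The best pure response is 3 with expected payoff 7.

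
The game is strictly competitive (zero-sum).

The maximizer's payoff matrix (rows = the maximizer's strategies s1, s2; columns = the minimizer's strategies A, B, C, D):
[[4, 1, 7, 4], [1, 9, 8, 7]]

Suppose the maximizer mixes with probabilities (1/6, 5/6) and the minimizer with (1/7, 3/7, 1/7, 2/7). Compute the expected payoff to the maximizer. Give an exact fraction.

136/21

Against (1/7, 3/7, 1/7, 2/7), each row's expected payoff is s1: 22/7; s2: 50/7.
Taking the (1/6, 5/6)-weighted average: (1/6)·(22/7) + (5/6)·(50/7) = 136/21.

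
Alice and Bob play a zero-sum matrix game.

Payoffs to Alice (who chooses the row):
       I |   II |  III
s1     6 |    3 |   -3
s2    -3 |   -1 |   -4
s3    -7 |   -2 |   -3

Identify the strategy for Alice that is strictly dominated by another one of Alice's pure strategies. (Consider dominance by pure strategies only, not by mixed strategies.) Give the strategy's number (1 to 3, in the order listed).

2

Compare s2 with s1: 6 > -3, 3 > -1, -3 > -4.
So s1 strictly dominates s2 for Alice; s2 is strictly dominated.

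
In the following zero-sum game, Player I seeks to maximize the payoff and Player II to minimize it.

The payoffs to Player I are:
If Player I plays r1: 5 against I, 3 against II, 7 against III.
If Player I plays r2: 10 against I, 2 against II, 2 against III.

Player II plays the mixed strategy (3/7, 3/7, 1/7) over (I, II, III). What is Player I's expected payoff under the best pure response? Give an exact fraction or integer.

38/7

r1: (5)·(3/7) + (3)·(3/7) + (7)·(1/7) = 31/7.
r2: (10)·(3/7) + (2)·(3/7) + (2)·(1/7) = 38/7.
The best pure response is r2 with expected payoff 38/7.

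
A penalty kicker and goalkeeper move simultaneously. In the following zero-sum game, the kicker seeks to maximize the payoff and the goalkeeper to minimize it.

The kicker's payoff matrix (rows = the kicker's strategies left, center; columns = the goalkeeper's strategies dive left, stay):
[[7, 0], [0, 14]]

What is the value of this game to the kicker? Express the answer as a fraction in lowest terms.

Row minima are 0 and 0, so the kicker's maximin is 0; column maxima are 7 and 14, so the goalkeeper's minimax is 7. These differ, so the equilibrium is in mixed strategies.
Let the kicker play left with probability p. The goalkeeper is indifferent when 7p = 14(1−p), giving p = 2/3.
Let the goalkeeper play dive left with probability q. The kicker is indifferent when 7q = 14(1−q), giving q = 2/3.
The value is 7·(2/3) + (0)·(1/3) = 14/3.

14/3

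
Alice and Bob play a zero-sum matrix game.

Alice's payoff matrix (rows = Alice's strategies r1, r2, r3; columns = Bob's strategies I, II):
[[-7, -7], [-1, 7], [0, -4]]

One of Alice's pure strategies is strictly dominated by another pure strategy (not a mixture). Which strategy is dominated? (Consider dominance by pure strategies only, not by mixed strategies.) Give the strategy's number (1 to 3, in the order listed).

1

Compare r1 with r2: -1 > -7, 7 > -7.
So r2 strictly dominates r1 for Alice; r1 is strictly dominated.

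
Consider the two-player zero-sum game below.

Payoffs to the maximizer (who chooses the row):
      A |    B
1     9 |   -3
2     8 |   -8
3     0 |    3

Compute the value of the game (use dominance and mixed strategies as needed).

9/5

Row 2 is strictly dominated by row 1, so the maximizer never plays it.
The remaining 2×2 game on (1, 3) × (A, B) has no saddle point. Let the maximizer play 1 with probability p; indifference gives 9p = −3p + 3(1−p), so p = 1/5.
Similarly the minimizer's optimal q on A is 2/5, and the value is 9·(2/5) + (-3)·(3/5) = 9/5.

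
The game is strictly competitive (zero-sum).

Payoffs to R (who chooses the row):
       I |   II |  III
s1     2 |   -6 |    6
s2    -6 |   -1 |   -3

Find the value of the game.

-38/13

Column III is strictly dominated by I for C (it gives R more in every row).
The remaining 2×2 game on (s1, s2) × (I, II) has no saddle point. Let R play s1 with probability p; indifference gives 2p − 6(1−p) = −6p − (1−p), so p = 5/13.
Similarly C's optimal q on I is 5/13, and the value is 2·(5/13) + (-6)·(8/13) = -38/13.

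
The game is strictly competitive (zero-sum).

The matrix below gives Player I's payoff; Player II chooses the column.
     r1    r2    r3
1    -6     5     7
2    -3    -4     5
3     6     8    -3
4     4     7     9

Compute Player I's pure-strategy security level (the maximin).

The worst-case payoff for each row is 1: -6, 2: -4, 3: -3, 4: 4.
The best of these is 4.

4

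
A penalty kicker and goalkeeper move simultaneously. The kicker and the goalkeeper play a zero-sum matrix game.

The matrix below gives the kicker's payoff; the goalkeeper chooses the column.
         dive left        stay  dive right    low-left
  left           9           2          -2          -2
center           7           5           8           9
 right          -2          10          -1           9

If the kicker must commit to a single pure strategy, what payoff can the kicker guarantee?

The worst-case payoff for each row is left: -2, center: 5, right: -2.
The best of these is 5.

5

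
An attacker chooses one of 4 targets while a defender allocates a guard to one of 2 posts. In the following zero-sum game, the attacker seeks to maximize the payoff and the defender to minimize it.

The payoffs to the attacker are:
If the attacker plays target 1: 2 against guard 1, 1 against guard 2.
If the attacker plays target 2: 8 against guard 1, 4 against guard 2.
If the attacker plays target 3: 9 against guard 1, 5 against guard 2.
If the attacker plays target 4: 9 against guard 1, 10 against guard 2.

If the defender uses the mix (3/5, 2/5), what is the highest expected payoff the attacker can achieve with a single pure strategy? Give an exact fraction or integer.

47/5

target 1: (2)·(3/5) + (1)·(2/5) = 8/5.
target 2: (8)·(3/5) + (4)·(2/5) = 32/5.
target 3: (9)·(3/5) + (5)·(2/5) = 37/5.
target 4: (9)·(3/5) + (10)·(2/5) = 47/5.
The best pure response is target 4 with expected payoff 47/5.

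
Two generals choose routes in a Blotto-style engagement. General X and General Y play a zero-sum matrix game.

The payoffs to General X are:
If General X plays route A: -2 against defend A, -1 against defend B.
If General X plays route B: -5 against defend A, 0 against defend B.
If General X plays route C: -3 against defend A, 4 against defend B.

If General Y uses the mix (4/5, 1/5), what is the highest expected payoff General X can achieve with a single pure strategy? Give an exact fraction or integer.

-8/5

route A: (-2)·(4/5) + (-1)·(1/5) = -9/5.
route B: (-5)·(4/5) + (0)·(1/5) = -4.
route C: (-3)·(4/5) + (4)·(1/5) = -8/5.
The best pure response is route C with expected payoff -8/5.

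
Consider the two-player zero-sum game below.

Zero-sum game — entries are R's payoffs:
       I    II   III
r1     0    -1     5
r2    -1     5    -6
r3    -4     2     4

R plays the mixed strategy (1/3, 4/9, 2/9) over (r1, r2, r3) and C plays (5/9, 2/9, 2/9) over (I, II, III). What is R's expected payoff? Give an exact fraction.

-20/81

Against (5/9, 2/9, 2/9), each row's expected payoff is r1: 8/9; r2: -7/9; r3: -8/9.
Taking the (1/3, 4/9, 2/9)-weighted average: (1/3)·(8/9) + (4/9)·(-7/9) + (2/9)·(-8/9) = -20/81.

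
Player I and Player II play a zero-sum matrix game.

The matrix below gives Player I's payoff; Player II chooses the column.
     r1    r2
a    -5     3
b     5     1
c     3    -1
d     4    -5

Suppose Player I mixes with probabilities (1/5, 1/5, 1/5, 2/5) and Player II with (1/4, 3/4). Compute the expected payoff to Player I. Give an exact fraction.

-1/2

Against (1/4, 3/4), each row's expected payoff is a: 1; b: 2; c: 0; d: -11/4.
Taking the (1/5, 1/5, 1/5, 2/5)-weighted average: (1/5)·(1) + (1/5)·(2) + (1/5)·(0) + (2/5)·(-11/4) = -1/2.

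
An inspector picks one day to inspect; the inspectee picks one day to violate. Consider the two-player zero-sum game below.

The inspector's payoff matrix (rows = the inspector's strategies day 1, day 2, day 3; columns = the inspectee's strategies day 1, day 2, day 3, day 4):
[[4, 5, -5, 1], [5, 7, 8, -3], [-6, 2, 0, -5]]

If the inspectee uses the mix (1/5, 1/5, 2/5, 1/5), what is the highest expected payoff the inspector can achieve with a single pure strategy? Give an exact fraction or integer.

5

day 1: (4)·(1/5) + (5)·(1/5) + (-5)·(2/5) + (1)·(1/5) = 0.
day 2: (5)·(1/5) + (7)·(1/5) + (8)·(2/5) + (-3)·(1/5) = 5.
day 3: (-6)·(1/5) + (2)·(1/5) + (0)·(2/5) + (-5)·(1/5) = -9/5.
The best pure response is day 2 with expected payoff 5.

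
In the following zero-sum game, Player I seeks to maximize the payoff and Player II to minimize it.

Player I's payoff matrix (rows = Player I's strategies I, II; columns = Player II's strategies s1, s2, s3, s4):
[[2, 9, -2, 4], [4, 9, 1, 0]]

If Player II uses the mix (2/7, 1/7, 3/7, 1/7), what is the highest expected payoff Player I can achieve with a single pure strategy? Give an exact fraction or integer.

20/7

I: (2)·(2/7) + (9)·(1/7) + (-2)·(3/7) + (4)·(1/7) = 11/7.
II: (4)·(2/7) + (9)·(1/7) + (1)·(3/7) + (0)·(1/7) = 20/7.
The best pure response is II with expected payoff 20/7.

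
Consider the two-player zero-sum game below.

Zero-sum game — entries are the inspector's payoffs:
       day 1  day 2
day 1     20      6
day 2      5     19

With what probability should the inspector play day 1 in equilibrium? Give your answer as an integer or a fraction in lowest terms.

1/2

Row minima are 6 and 5, so the inspector's maximin is 6; column maxima are 20 and 19, so the inspectee's minimax is 19. These differ, so the equilibrium is in mixed strategies.
Let the inspector play day 1 with probability p. The inspectee is indifferent when 20p + 5(1−p) = 6p + 19(1−p), giving p = 1/2.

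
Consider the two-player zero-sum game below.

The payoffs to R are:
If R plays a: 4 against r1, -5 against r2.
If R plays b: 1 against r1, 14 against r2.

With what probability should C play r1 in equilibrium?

Row minima are -5 and 1, so R's maximin is 1; column maxima are 4 and 14, so C's minimax is 4. These differ, so the equilibrium is in mixed strategies.
Let C play r1 with probability q. R is indifferent when 4q − 5(1−q) = q + 14(1−q), giving q = 19/22.

19/22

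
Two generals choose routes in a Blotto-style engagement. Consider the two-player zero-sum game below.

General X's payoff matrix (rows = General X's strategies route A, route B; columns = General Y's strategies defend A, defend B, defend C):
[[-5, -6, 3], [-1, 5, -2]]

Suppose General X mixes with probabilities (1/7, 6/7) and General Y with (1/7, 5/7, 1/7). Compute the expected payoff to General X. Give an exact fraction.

100/49

Against (1/7, 5/7, 1/7), each row's expected payoff is route A: -32/7; route B: 22/7.
Taking the (1/7, 6/7)-weighted average: (1/7)·(-32/7) + (6/7)·(22/7) = 100/49.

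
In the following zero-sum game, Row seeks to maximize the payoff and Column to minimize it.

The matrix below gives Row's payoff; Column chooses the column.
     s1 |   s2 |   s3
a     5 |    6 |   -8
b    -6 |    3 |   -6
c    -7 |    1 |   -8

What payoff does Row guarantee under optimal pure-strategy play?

Row minima: -8, -6, -8 → Row's maximin is -6.
Column maxima: 5, 6, -6 → Column's minimax is -6.
They coincide at (b, s3), so the value is -6.

-6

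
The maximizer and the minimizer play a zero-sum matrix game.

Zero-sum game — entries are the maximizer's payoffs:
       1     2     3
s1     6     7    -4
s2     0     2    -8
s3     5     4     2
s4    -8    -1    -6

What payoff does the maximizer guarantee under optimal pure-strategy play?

2

Row minima: -4, -8, 2, -8 → the maximizer's maximin is 2.
Column maxima: 6, 7, 2 → the minimizer's minimax is 2.
They coincide at (s3, 3), so the value is 2.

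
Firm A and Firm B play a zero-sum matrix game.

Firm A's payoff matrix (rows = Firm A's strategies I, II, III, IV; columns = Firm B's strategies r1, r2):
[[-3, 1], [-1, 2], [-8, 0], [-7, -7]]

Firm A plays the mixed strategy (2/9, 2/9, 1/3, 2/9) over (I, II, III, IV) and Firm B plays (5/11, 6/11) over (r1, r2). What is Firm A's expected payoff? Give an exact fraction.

Against (5/11, 6/11), each row's expected payoff is I: -9/11; II: 7/11; III: -40/11; IV: -7.
Taking the (2/9, 2/9, 1/3, 2/9)-weighted average: (2/9)·(-9/11) + (2/9)·(7/11) + (1/3)·(-40/11) + (2/9)·(-7) = -278/99.

-278/99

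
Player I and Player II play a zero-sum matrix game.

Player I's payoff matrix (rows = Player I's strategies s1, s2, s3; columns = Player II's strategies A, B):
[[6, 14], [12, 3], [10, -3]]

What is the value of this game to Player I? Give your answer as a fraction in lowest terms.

Row s3 is strictly dominated by row s2, so Player I never plays it.
The remaining 2×2 game on (s1, s2) × (A, B) has no saddle point. Let Player I play s1 with probability p; indifference gives 6p + 12(1−p) = 14p + 3(1−p), so p = 9/17.
Similarly Player II's optimal q on A is 11/17, and the value is 6·(11/17) + (14)·(6/17) = 150/17.

150/17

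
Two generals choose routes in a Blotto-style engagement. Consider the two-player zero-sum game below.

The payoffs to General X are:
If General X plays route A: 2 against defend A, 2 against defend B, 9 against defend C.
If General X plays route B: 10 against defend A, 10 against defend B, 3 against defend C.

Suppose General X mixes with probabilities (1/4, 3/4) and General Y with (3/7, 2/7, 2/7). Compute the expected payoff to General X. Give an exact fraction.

Against (3/7, 2/7, 2/7), each row's expected payoff is route A: 4; route B: 8.
Taking the (1/4, 3/4)-weighted average: (1/4)·(4) + (3/4)·(8) = 7.

7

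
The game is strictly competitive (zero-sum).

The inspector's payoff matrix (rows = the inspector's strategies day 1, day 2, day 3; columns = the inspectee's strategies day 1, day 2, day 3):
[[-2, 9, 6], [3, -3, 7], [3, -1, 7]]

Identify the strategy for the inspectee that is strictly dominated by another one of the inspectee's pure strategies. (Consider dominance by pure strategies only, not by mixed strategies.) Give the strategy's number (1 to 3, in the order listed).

The inspectee prefers columns that give the inspector less. Compare day 3 with day 1: -2 < 6, 3 < 7, 3 < 7.
So day 1 strictly dominates day 3 for the inspectee; day 3 is strictly dominated.

3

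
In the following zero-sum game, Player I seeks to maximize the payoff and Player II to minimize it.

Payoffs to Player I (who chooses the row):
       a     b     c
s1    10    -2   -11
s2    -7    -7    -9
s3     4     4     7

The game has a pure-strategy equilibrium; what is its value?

4

Row minima: -11, -9, 4 → Player I's maximin is 4.
Column maxima: 10, 4, 7 → Player II's minimax is 4.
They coincide at (s3, b), so the value is 4.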